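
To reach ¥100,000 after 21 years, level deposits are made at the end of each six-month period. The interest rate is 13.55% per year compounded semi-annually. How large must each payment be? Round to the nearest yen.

¥461

Level ordinary annuity; solve FV = PMT × [((1+r)^n − 1)/r] for PMT.
Periodic rate r = 0.1355/2 per half-year; n is counted in half-years.
With n = 42: PMT = 100,000 / ([((1+r)^n − 1)/r]) = ¥461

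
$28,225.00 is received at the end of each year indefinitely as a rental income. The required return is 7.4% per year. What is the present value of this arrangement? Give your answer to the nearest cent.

$381,418.92

Periodic rate r = 0.074 per year.
Level perpetuity: PV = PMT / r = 28,225 / (0.074) = $381,418.92.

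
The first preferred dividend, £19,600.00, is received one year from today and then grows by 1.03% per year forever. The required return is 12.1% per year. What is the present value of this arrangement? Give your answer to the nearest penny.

Periodic rate r = 0.121 per year.
Growing perpetuity (Gordon): PV = PMT₁ / (r − g) = 19,600 / (r − 0.0103) = £177,055.10.

£177,055.10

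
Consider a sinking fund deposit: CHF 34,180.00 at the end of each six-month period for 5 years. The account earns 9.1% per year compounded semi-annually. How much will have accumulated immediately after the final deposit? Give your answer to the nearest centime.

CHF 420,989.36

This is an ordinary annuity: 10 deposits of CHF 34,180.00 at the end of each six-month period.
Periodic rate r = 0.091/2 per half-year; n is counted in half-years.
FV = PMT × [((1+r)^n − 1)/r] = 34,180 × [(1+r)^10 − 1] / r = CHF 420,989.36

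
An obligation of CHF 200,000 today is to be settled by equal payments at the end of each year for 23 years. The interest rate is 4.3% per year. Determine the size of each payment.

CHF 13,864.66

Level ordinary annuity; solve PV = PMT × [(1 − (1+r)^−n)/r] for PMT.
Periodic rate r = 0.043 per year.
With n = 23: PMT = 200,000 / ([(1 − (1+r)^−n)/r]) = CHF 13,864.66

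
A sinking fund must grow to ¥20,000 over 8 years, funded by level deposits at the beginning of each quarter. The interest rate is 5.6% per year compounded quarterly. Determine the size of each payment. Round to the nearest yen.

Level annuity due; solve FV = PMT × [((1+r)^n − 1)/r] × (1+r) for PMT.
Periodic rate r = 0.056/4 per quarter; n is counted in quarters.
With n = 32: PMT = 20,000 / ([((1+r)^n − 1)/r] × (1+r)) = ¥493

¥493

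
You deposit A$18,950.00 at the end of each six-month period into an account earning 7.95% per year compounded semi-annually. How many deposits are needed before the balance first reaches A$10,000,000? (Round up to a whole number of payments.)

Periodic rate r = 0.0795/2 per half-year; n is counted in half-years.
Ordinary annuity FV: 10,000,000 = 18,950 × [((1+r)^n − 1)/r].
(1+r)^n = 1 + 10,000,000 × r / 18,950, so n = ln(1 + 10,000,000·r/18,950) / ln(1+r) = 79.27.
Round up to a whole number of payments: n = 80.

80 payments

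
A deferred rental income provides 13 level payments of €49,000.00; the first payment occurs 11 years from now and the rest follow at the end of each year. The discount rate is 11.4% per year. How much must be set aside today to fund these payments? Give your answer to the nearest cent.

Ordinary annuity of 13 payments, first payment at period 11.
Periodic rate r = 0.114 per year.
The ordinary-annuity PV formula values the stream one period before the first payment (period 10); discount that back 10 periods:
PV₀ = 49,000 × [1 − (1+r)^−13] / r × (1+r)^−10 = €110,142.51

€110,142.51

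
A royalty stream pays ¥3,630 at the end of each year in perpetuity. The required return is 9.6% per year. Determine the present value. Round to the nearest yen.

¥37,812

Periodic rate r = 0.096 per year.
Level perpetuity: PV = PMT / r = 3,630 / (0.096) = ¥37,812.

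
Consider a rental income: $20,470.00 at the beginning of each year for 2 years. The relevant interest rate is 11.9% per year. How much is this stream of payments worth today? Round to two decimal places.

This is an annuity due: 2 payments of $20,470.00 at the beginning of each year.
Periodic rate r = 0.119 per year.
PV = PMT × [(1 − (1+r)^−n)/r] × (1+r) = 20,470 × [1 − (1+r)^−2] / r × (1+r) = $38,763.12

$38,763.12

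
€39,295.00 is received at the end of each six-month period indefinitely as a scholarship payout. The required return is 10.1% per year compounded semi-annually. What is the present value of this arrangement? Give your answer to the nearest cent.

€778,118.81

Periodic rate r = 0.101/2 per half-year.
Level perpetuity: PV = PMT / r = 39,295 / (0.101/2) = €778,118.81.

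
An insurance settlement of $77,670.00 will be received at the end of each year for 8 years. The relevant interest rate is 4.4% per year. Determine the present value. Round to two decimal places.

This is an ordinary annuity: 8 payments of $77,670.00 at the end of each year.
Periodic rate r = 0.044 per year.
PV = PMT × [(1 − (1+r)^−n)/r] = 77,670 × [1 − (1+r)^−8] / r = $514,402.02

$514,402.02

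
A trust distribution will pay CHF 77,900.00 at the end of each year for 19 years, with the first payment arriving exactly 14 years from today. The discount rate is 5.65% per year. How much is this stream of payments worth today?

Ordinary annuity of 19 payments, first payment at period 14.
Periodic rate r = 0.0565 per year.
The ordinary-annuity PV formula values the stream one period before the first payment (period 13); discount that back 13 periods:
PV₀ = 77,900 × [1 − (1+r)^−19] / r × (1+r)^−13 = CHF 437,315.45

CHF 437,315.45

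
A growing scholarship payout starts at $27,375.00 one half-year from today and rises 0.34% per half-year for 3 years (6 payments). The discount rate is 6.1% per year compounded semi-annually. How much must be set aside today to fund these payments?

$149,269.94

Periodic rate r = 0.061/2 per half-year; n is counted in half-years.
Growing ordinary annuity: PV = PMT₁ × [1 − ((1+g)/(1+r))^n] / (r − g) = 27,375 × [1 − ((1+0.0034)/(1+r))^6] / (r − 0.0034) = $149,269.94.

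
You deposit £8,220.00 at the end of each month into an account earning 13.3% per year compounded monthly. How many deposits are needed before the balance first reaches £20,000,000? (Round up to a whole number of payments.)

303 payments

Periodic rate r = 0.133/12 per month; n is counted in months.
Ordinary annuity FV: 20,000,000 = 8,220 × [((1+r)^n − 1)/r].
(1+r)^n = 1 + 20,000,000 × r / 8,220, so n = ln(1 + 20,000,000·r/8,220) / ln(1+r) = 302.21.
Round up to a whole number of payments: n = 303.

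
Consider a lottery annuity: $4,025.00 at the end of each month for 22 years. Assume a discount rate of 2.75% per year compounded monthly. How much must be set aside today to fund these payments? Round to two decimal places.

$796,594.28

This is an ordinary annuity: 264 payments of $4,025.00 at the end of each month.
Periodic rate r = 0.0275/12 per month; n is counted in months.
PV = PMT × [(1 − (1+r)^−n)/r] = 4,025 × [1 − (1+r)^−264] / r = $796,594.28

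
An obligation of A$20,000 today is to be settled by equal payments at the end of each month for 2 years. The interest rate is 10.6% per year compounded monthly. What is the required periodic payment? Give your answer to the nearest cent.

A$928.45

Level ordinary annuity; solve PV = PMT × [(1 − (1+r)^−n)/r] for PMT.
Periodic rate r = 0.106/12 per month; n is counted in months.
With n = 24: PMT = 20,000 / ([(1 − (1+r)^−n)/r]) = A$928.45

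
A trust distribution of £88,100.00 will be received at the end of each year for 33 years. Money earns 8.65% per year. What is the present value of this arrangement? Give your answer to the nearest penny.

This is an ordinary annuity: 33 payments of £88,100.00 at the end of each year.
Periodic rate r = 0.0865 per year.
PV = PMT × [(1 − (1+r)^−n)/r] = 88,100 × [1 − (1+r)^−33] / r = £952,582.95

£952,582.95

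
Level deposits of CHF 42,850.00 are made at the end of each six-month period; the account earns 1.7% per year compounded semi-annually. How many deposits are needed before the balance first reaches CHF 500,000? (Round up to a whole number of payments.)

Periodic rate r = 0.017/2 per half-year; n is counted in half-years.
Ordinary annuity FV: 500,000 = 42,850 × [((1+r)^n − 1)/r].
(1+r)^n = 1 + 500,000 × r / 42,850, so n = ln(1 + 500,000·r/42,850) / ln(1+r) = 11.17.
Round up to a whole number of payments: n = 12.

12 payments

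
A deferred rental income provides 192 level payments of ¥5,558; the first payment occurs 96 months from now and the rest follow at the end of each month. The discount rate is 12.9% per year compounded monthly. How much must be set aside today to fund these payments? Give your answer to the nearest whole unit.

¥163,191

Ordinary annuity of 192 payments, first payment at period 96.
Periodic rate r = 0.129/12 per month; n is counted in months.
The ordinary-annuity PV formula values the stream one period before the first payment (period 95); discount that back 95 periods:
PV₀ = 5,558 × [1 − (1+r)^−192] / r × (1+r)^−95 = ¥163,191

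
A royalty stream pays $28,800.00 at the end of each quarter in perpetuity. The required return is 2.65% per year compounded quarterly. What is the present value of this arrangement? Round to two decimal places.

Periodic rate r = 0.0265/4 per quarter.
Level perpetuity: PV = PMT / r = 28,800 / (0.0265/4) = $4,347,169.81.

$4,347,169.81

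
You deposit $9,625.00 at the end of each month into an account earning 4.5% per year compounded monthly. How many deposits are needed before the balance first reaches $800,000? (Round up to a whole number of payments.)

Periodic rate r = 0.045/12 per month; n is counted in months.
Ordinary annuity FV: 800,000 = 9,625 × [((1+r)^n − 1)/r].
(1+r)^n = 1 + 800,000 × r / 9,625, so n = ln(1 + 800,000·r/9,625) / ln(1+r) = 72.49.
Round up to a whole number of payments: n = 73.

73 payments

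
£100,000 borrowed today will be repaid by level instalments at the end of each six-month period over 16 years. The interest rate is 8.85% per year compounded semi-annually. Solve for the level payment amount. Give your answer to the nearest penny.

Level ordinary annuity; solve PV = PMT × [(1 − (1+r)^−n)/r] for PMT.
Periodic rate r = 0.0885/2 per half-year; n is counted in half-years.
With n = 32: PMT = 100,000 / ([(1 − (1+r)^−n)/r]) = £5,901.43

£5,901.43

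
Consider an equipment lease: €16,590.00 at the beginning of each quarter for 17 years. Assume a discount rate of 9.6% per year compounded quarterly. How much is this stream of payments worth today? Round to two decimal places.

This is an annuity due: 68 payments of €16,590.00 at the beginning of each quarter.
Periodic rate r = 0.096/4 per quarter; n is counted in quarters.
PV = PMT × [(1 − (1+r)^−n)/r] × (1+r) = 16,590 × [1 − (1+r)^−68] / r × (1+r) = €566,736.41

€566,736.41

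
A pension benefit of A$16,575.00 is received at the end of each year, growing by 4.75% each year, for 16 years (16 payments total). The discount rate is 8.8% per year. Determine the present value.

A$186,210.05

Periodic rate r = 0.088 per year.
Growing ordinary annuity: PV = PMT₁ × [1 − ((1+g)/(1+r))^n] / (r − g) = 16,575 × [1 − ((1+0.0475)/(1+r))^16] / (r − 0.0475) = A$186,210.05.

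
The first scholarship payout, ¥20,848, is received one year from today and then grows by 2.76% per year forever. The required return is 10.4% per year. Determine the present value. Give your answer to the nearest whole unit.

Periodic rate r = 0.104 per year.
Growing perpetuity (Gordon): PV = PMT₁ / (r − g) = 20,848 / (r − 0.0276) = ¥272,880.

¥272,880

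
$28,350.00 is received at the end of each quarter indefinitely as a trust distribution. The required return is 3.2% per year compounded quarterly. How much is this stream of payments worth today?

$3,543,750.00

Periodic rate r = 0.032/4 per quarter.
Level perpetuity: PV = PMT / r = 28,350 / (0.032/4) = $3,543,750.00.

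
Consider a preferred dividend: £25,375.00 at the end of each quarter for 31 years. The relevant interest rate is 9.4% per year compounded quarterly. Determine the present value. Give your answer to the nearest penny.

This is an ordinary annuity: 124 payments of £25,375.00 at the end of each quarter.
Periodic rate r = 0.094/4 per quarter; n is counted in quarters.
PV = PMT × [(1 − (1+r)^−n)/r] = 25,375 × [1 − (1+r)^−124] / r = £1,019,191.07

£1,019,191.07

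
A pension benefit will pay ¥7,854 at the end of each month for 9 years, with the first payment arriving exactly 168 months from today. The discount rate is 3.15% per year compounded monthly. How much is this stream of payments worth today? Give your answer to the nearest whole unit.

Ordinary annuity of 108 payments, first payment at period 168.
Periodic rate r = 0.0315/12 per month; n is counted in months.
The ordinary-annuity PV formula values the stream one period before the first payment (period 167); discount that back 167 periods:
PV₀ = 7,854 × [1 − (1+r)^−108] / r × (1+r)^−167 = ¥476,190

¥476,190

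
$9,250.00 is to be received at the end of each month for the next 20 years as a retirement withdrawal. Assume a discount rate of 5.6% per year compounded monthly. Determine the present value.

$1,333,722.61

This is an ordinary annuity: 240 payments of $9,250.00 at the end of each month.
Periodic rate r = 0.056/12 per month; n is counted in months.
PV = PMT × [(1 − (1+r)^−n)/r] = 9,250 × [1 − (1+r)^−240] / r = $1,333,722.61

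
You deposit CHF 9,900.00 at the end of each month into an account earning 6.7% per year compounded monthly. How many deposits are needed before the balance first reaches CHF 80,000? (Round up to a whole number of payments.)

Periodic rate r = 0.067/12 per month; n is counted in months.
Ordinary annuity FV: 80,000 = 9,900 × [((1+r)^n − 1)/r].
(1+r)^n = 1 + 80,000 × r / 9,900, so n = ln(1 + 80,000·r/9,900) / ln(1+r) = 7.93.
Round up to a whole number of payments: n = 8.

8 payments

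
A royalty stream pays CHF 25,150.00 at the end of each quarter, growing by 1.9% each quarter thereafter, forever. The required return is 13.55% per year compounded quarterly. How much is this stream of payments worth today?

Periodic rate r = 0.1355/4 per quarter.
Growing perpetuity (Gordon): PV = PMT₁ / (r − g) = 25,150 / (r − 0.019) = CHF 1,690,756.30.

CHF 1,690,756.30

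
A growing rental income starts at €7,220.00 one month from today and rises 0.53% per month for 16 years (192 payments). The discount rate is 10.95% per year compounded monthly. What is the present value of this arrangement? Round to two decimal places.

Periodic rate r = 0.1095/12 per month; n is counted in months.
Growing ordinary annuity: PV = PMT₁ × [1 − ((1+g)/(1+r))^n] / (r − g) = 7,220 × [1 − ((1+0.0053)/(1+r))^192] / (r − 0.0053) = €977,158.25.

€977,158.25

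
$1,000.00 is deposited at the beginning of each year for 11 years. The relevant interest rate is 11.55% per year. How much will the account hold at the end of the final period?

$22,482.51

This is an annuity due: 11 deposits of $1,000.00 at the beginning of each year.
Periodic rate r = 0.1155 per year.
FV = PMT × [((1+r)^n − 1)/r] × (1+r) = 1,000 × [(1+r)^11 − 1] / r × (1+r) = $22,482.51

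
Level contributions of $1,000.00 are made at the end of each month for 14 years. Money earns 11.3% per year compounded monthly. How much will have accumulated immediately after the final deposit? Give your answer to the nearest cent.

This is an ordinary annuity: 168 deposits of $1,000.00 at the end of each month.
Periodic rate r = 0.113/12 per month; n is counted in months.
FV = PMT × [((1+r)^n − 1)/r] = 1,000 × [(1+r)^168 − 1] / r = $406,598.16

$406,598.16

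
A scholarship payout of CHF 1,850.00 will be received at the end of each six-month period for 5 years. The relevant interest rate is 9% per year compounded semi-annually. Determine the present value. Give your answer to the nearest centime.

This is an ordinary annuity: 10 payments of CHF 1,850.00 at the end of each six-month period.
Periodic rate r = 0.09/2 per half-year; n is counted in half-years.
PV = PMT × [(1 − (1+r)^−n)/r] = 1,850 × [1 − (1+r)^−10] / r = CHF 14,638.53

CHF 14,638.53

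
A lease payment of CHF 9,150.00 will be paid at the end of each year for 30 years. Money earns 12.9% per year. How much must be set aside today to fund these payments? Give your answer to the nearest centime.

This is an ordinary annuity: 30 payments of CHF 9,150.00 at the end of each year.
Periodic rate r = 0.129 per year.
PV = PMT × [(1 − (1+r)^−n)/r] = 9,150 × [1 − (1+r)^−30] / r = CHF 69,068.09

CHF 69,068.09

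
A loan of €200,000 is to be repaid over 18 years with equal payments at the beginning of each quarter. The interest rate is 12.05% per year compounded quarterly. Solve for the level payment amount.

Level annuity due; solve PV = PMT × [(1 − (1+r)^−n)/r] × (1+r) for PMT.
Periodic rate r = 0.1205/4 per quarter; n is counted in quarters.
With n = 72: PMT = 200,000 / ([(1 − (1+r)^−n)/r] × (1+r)) = €6,631.39

€6,631.39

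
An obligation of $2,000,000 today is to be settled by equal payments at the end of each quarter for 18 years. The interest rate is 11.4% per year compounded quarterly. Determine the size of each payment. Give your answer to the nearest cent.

Level ordinary annuity; solve PV = PMT × [(1 − (1+r)^−n)/r] for PMT.
Periodic rate r = 0.114/4 per quarter; n is counted in quarters.
With n = 72: PMT = 2,000,000 / ([(1 − (1+r)^−n)/r]) = $65,684.70

$65,684.70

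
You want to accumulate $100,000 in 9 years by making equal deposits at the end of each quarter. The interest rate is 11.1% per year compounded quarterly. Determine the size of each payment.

$1,652.91

Level ordinary annuity; solve FV = PMT × [((1+r)^n − 1)/r] for PMT.
Periodic rate r = 0.111/4 per quarter; n is counted in quarters.
With n = 36: PMT = 100,000 / ([((1+r)^n − 1)/r]) = $1,652.91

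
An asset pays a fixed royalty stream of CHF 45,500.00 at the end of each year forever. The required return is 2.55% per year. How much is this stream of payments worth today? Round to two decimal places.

Periodic rate r = 0.0255 per year.
Level perpetuity: PV = PMT / r = 45,500 / (0.0255) = CHF 1,784,313.73.

CHF 1,784,313.73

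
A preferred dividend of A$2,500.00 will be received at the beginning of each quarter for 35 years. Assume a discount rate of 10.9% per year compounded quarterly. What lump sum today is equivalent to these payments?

A$92,057.43

This is an annuity due: 140 payments of A$2,500.00 at the beginning of each quarter.
Periodic rate r = 0.109/4 per quarter; n is counted in quarters.
PV = PMT × [(1 − (1+r)^−n)/r] × (1+r) = 2,500 × [1 − (1+r)^−140] / r × (1+r) = A$92,057.43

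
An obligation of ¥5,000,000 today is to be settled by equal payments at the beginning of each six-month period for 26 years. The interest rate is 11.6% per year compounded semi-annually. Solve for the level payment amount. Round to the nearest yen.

¥289,535

Level annuity due; solve PV = PMT × [(1 − (1+r)^−n)/r] × (1+r) for PMT.
Periodic rate r = 0.116/2 per half-year; n is counted in half-years.
With n = 52: PMT = 5,000,000 / ([(1 − (1+r)^−n)/r] × (1+r)) = ¥289,535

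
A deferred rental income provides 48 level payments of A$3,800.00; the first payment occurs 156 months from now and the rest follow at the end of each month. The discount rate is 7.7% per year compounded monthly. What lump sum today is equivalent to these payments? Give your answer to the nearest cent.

Ordinary annuity of 48 payments, first payment at period 156.
Periodic rate r = 0.077/12 per month; n is counted in months.
The ordinary-annuity PV formula values the stream one period before the first payment (period 155); discount that back 155 periods:
PV₀ = 3,800 × [1 − (1+r)^−48] / r × (1+r)^−155 = A$58,091.11

A$58,091.11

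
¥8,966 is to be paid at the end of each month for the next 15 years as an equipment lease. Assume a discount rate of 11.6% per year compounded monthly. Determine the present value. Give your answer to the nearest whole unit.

¥763,353

This is an ordinary annuity: 180 payments of ¥8,966 at the end of each month.
Periodic rate r = 0.116/12 per month; n is counted in months.
PV = PMT × [(1 − (1+r)^−n)/r] = 8,966 × [1 − (1+r)^−180] / r = ¥763,353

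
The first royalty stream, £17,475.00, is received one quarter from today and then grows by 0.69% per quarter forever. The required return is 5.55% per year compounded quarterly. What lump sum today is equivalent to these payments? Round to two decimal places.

£2,505,376.34

Periodic rate r = 0.0555/4 per quarter.
Growing perpetuity (Gordon): PV = PMT₁ / (r − g) = 17,475 / (r − 0.0069) = £2,505,376.34.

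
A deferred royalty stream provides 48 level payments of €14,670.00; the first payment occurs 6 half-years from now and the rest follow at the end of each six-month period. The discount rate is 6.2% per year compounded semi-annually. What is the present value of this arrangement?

€312,399.13

Ordinary annuity of 48 payments, first payment at period 6.
Periodic rate r = 0.062/2 per half-year; n is counted in half-years.
The ordinary-annuity PV formula values the stream one period before the first payment (period 5); discount that back 5 periods:
PV₀ = 14,670 × [1 − (1+r)^−48] / r × (1+r)^−5 = €312,399.13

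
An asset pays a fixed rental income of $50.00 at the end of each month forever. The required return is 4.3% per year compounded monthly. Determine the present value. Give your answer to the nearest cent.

Periodic rate r = 0.043/12 per month.
Level perpetuity: PV = PMT / r = 50 / (0.043/12) = $13,953.49.

$13,953.49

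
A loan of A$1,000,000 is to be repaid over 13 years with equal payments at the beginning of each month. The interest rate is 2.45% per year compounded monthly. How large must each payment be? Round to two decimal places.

Level annuity due; solve PV = PMT × [(1 − (1+r)^−n)/r] × (1+r) for PMT.
Periodic rate r = 0.0245/12 per month; n is counted in months.
With n = 156: PMT = 1,000,000 / ([(1 − (1+r)^−n)/r] × (1+r)) = A$7,476.41

A$7,476.41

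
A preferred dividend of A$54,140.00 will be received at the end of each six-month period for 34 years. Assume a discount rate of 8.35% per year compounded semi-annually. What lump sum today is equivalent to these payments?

This is an ordinary annuity: 68 payments of A$54,140.00 at the end of each six-month period.
Periodic rate r = 0.0835/2 per half-year; n is counted in half-years.
PV = PMT × [(1 − (1+r)^−n)/r] = 54,140 × [1 − (1+r)^−68] / r = A$1,216,424.37

A$1,216,424.37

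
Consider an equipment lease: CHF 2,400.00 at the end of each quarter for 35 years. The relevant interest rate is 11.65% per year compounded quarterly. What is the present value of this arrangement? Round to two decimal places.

CHF 80,922.94

This is an ordinary annuity: 140 payments of CHF 2,400.00 at the end of each quarter.
Periodic rate r = 0.1165/4 per quarter; n is counted in quarters.
PV = PMT × [(1 − (1+r)^−n)/r] = 2,400 × [1 − (1+r)^−140] / r = CHF 80,922.94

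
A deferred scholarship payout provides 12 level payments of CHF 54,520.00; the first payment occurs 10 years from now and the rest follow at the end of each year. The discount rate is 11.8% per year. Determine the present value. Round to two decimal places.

CHF 124,914.52

Ordinary annuity of 12 payments, first payment at period 10.
Periodic rate r = 0.118 per year.
The ordinary-annuity PV formula values the stream one period before the first payment (period 9); discount that back 9 periods:
PV₀ = 54,520 × [1 − (1+r)^−12] / r × (1+r)^−9 = CHF 124,914.52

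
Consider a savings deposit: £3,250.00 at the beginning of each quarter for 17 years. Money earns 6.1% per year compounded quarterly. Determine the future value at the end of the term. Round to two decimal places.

£389,185.78

This is an annuity due: 68 deposits of £3,250.00 at the beginning of each quarter.
Periodic rate r = 0.061/4 per quarter; n is counted in quarters.
FV = PMT × [((1+r)^n − 1)/r] × (1+r) = 3,250 × [(1+r)^68 − 1] / r × (1+r) = £389,185.78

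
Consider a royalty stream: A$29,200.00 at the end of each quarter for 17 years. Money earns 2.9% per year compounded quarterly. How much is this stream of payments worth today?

This is an ordinary annuity: 68 payments of A$29,200.00 at the end of each quarter.
Periodic rate r = 0.029/4 per quarter; n is counted in quarters.
PV = PMT × [(1 − (1+r)^−n)/r] = 29,200 × [1 − (1+r)^−68] / r = A$1,563,192.60

A$1,563,192.60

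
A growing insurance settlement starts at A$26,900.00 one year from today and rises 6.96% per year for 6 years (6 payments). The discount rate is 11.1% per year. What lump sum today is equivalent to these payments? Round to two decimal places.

Periodic rate r = 0.111 per year.
Growing ordinary annuity: PV = PMT₁ × [1 − ((1+g)/(1+r))^n] / (r − g) = 26,900 × [1 − ((1+0.0696)/(1+r))^6] / (r − 0.0696) = A$132,394.76.

A$132,394.76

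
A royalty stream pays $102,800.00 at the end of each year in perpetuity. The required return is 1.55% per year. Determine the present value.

$6,632,258.06

Periodic rate r = 0.0155 per year.
Level perpetuity: PV = PMT / r = 102,800 / (0.0155) = $6,632,258.06.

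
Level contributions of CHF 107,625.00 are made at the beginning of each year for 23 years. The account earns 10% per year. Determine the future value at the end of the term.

This is an annuity due: 23 deposits of CHF 107,625.00 at the beginning of each year.
Periodic rate r = 0.1 per year.
FV = PMT × [((1+r)^n − 1)/r] × (1+r) = 107,625 × [(1+r)^23 − 1] / r × (1+r) = CHF 9,416,899.79

CHF 9,416,899.79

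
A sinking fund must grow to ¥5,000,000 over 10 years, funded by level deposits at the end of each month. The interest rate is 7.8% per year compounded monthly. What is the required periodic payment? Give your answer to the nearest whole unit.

¥27,637

Level ordinary annuity; solve FV = PMT × [((1+r)^n − 1)/r] for PMT.
Periodic rate r = 0.078/12 per month; n is counted in months.
With n = 120: PMT = 5,000,000 / ([((1+r)^n − 1)/r]) = ¥27,637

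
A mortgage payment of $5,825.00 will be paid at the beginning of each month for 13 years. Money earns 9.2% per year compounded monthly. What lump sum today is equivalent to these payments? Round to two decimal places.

This is an annuity due: 156 payments of $5,825.00 at the beginning of each month.
Periodic rate r = 0.092/12 per month; n is counted in months.
PV = PMT × [(1 − (1+r)^−n)/r] × (1+r) = 5,825 × [1 − (1+r)^−156] / r × (1+r) = $533,028.33

$533,028.33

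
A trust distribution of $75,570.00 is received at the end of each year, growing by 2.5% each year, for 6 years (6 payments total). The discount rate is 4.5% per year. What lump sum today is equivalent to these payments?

$413,656.45

Periodic rate r = 0.045 per year.
Growing ordinary annuity: PV = PMT₁ × [1 − ((1+g)/(1+r))^n] / (r − g) = 75,570 × [1 − ((1+0.025)/(1+r))^6] / (r − 0.025) = $413,656.45.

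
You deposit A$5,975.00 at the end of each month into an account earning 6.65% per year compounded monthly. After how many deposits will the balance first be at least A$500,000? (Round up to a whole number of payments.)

Periodic rate r = 0.0665/12 per month; n is counted in months.
Ordinary annuity FV: 500,000 = 5,975 × [((1+r)^n − 1)/r].
(1+r)^n = 1 + 500,000 × r / 5,975, so n = ln(1 + 500,000·r/5,975) / ln(1+r) = 68.94.
Round up to a whole number of payments: n = 69.

69 payments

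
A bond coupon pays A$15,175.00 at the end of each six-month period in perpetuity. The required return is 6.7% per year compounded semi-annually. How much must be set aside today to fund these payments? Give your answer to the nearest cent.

A$452,985.07

Periodic rate r = 0.067/2 per half-year.
Level perpetuity: PV = PMT / r = 15,175 / (0.067/2) = A$452,985.07.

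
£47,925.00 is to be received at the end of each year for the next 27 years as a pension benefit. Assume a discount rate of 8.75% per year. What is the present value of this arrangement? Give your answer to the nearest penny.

£490,833.72

This is an ordinary annuity: 27 payments of £47,925.00 at the end of each year.
Periodic rate r = 0.0875 per year.
PV = PMT × [(1 − (1+r)^−n)/r] = 47,925 × [1 − (1+r)^−27] / r = £490,833.72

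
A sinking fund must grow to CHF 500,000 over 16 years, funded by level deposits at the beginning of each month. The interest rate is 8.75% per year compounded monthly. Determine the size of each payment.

Level annuity due; solve FV = PMT × [((1+r)^n − 1)/r] × (1+r) for PMT.
Periodic rate r = 0.0875/12 per month; n is counted in months.
With n = 192: PMT = 500,000 / ([((1+r)^n − 1)/r] × (1+r)) = CHF 1,192.70

CHF 1,192.70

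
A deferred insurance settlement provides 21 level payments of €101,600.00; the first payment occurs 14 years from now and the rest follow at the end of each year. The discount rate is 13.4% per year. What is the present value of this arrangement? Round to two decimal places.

€137,306.74

Ordinary annuity of 21 payments, first payment at period 14.
Periodic rate r = 0.134 per year.
The ordinary-annuity PV formula values the stream one period before the first payment (period 13); discount that back 13 periods:
PV₀ = 101,600 × [1 − (1+r)^−21] / r × (1+r)^−13 = €137,306.74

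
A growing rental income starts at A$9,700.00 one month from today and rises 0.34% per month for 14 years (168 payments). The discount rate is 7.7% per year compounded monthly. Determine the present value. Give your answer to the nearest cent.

Periodic rate r = 0.077/12 per month; n is counted in months.
Growing ordinary annuity: PV = PMT₁ × [1 − ((1+g)/(1+r))^n] / (r − g) = 9,700 × [1 − ((1+0.0034)/(1+r))^168] / (r − 0.0034) = A$1,273,605.43.

A$1,273,605.43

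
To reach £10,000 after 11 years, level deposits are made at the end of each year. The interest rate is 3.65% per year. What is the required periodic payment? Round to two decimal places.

Level ordinary annuity; solve FV = PMT × [((1+r)^n − 1)/r] for PMT.
Periodic rate r = 0.0365 per year.
With n = 11: PMT = 10,000 / ([((1+r)^n − 1)/r]) = £755.05

£755.05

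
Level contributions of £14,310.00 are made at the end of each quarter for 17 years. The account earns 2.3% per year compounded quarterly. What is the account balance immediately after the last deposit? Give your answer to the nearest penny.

£1,186,619.57

This is an ordinary annuity: 68 deposits of £14,310.00 at the end of each quarter.
Periodic rate r = 0.023/4 per quarter; n is counted in quarters.
FV = PMT × [((1+r)^n − 1)/r] = 14,310 × [(1+r)^68 − 1] / r = £1,186,619.57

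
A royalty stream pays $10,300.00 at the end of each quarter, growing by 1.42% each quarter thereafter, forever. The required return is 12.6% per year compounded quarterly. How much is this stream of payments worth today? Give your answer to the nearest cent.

$595,375.72

Periodic rate r = 0.126/4 per quarter.
Growing perpetuity (Gordon): PV = PMT₁ / (r − g) = 10,300 / (r − 0.0142) = $595,375.72.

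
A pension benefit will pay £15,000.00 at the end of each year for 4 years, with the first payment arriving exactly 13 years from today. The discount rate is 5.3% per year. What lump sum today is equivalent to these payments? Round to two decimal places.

Ordinary annuity of 4 payments, first payment at period 13.
Periodic rate r = 0.053 per year.
The ordinary-annuity PV formula values the stream one period before the first payment (period 12); discount that back 12 periods:
PV₀ = 15,000 × [1 − (1+r)^−4] / r × (1+r)^−12 = £28,422.58

£28,422.58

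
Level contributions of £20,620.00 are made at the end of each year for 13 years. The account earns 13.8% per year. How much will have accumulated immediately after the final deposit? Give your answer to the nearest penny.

£652,735.98

This is an ordinary annuity: 13 deposits of £20,620.00 at the end of each year.
Periodic rate r = 0.138 per year.
FV = PMT × [((1+r)^n − 1)/r] = 20,620 × [(1+r)^13 − 1] / r = £652,735.98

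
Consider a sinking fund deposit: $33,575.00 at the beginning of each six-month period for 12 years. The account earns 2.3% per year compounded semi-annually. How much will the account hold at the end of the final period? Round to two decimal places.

$932,524.81

This is an annuity due: 24 deposits of $33,575.00 at the beginning of each six-month period.
Periodic rate r = 0.023/2 per half-year; n is counted in half-years.
FV = PMT × [((1+r)^n − 1)/r] × (1+r) = 33,575 × [(1+r)^24 − 1] / r × (1+r) = $932,524.81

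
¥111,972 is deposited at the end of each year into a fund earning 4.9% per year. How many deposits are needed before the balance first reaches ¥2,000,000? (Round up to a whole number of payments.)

Periodic rate r = 0.049 per year.
Ordinary annuity FV: 2,000,000 = 111,972 × [((1+r)^n − 1)/r].
(1+r)^n = 1 + 2,000,000 × r / 111,972, so n = ln(1 + 2,000,000·r/111,972) / ln(1+r) = 13.14.
Round up to a whole number of payments: n = 14.

14 payments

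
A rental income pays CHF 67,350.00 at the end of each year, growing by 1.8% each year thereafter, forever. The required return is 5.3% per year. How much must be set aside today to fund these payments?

CHF 1,924,285.71

Periodic rate r = 0.053 per year.
Growing perpetuity (Gordon): PV = PMT₁ / (r − g) = 67,350 / (r − 0.018) = CHF 1,924,285.71.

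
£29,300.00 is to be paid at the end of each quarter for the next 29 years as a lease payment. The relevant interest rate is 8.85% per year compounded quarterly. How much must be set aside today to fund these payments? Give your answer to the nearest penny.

£1,219,696.82

This is an ordinary annuity: 116 payments of £29,300.00 at the end of each quarter.
Periodic rate r = 0.0885/4 per quarter; n is counted in quarters.
PV = PMT × [(1 − (1+r)^−n)/r] = 29,300 × [1 − (1+r)^−116] / r = £1,219,696.82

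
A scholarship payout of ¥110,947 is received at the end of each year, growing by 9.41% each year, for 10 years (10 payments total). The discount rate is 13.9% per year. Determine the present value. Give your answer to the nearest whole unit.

Periodic rate r = 0.139 per year.
Growing ordinary annuity: PV = PMT₁ × [1 − ((1+g)/(1+r))^n] / (r − g) = 110,947 × [1 − ((1+0.0941)/(1+r))^10] / (r − 0.0941) = ¥818,249.

¥818,249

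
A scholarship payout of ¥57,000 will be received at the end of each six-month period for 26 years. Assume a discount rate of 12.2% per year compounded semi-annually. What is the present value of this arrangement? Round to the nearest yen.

This is an ordinary annuity: 52 payments of ¥57,000 at the end of each six-month period.
Periodic rate r = 0.122/2 per half-year; n is counted in half-years.
PV = PMT × [(1 − (1+r)^−n)/r] = 57,000 × [1 − (1+r)^−52] / r = ¥891,438

¥891,438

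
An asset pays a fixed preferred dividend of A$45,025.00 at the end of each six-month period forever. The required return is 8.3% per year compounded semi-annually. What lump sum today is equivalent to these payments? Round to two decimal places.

Periodic rate r = 0.083/2 per half-year.
Level perpetuity: PV = PMT / r = 45,025 / (0.083/2) = A$1,084,939.76.

A$1,084,939.76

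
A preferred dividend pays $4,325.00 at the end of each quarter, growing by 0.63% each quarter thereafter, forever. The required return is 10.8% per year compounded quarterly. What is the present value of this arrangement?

Periodic rate r = 0.108/4 per quarter.
Growing perpetuity (Gordon): PV = PMT₁ / (r − g) = 4,325 / (r − 0.0063) = $208,937.20.

$208,937.20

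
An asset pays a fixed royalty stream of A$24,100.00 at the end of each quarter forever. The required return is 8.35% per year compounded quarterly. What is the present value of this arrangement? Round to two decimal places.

A$1,154,491.02

Periodic rate r = 0.0835/4 per quarter.
Level perpetuity: PV = PMT / r = 24,100 / (0.0835/4) = A$1,154,491.02.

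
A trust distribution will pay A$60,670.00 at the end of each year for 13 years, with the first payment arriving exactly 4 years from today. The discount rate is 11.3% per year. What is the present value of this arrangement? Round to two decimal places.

A$292,590.90

Ordinary annuity of 13 payments, first payment at period 4.
Periodic rate r = 0.113 per year.
The ordinary-annuity PV formula values the stream one period before the first payment (period 3); discount that back 3 periods:
PV₀ = 60,670 × [1 − (1+r)^−13] / r × (1+r)^−3 = A$292,590.90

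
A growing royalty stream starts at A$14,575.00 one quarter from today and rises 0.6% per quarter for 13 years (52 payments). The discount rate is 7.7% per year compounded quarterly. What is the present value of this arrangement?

A$542,955.06

Periodic rate r = 0.077/4 per quarter; n is counted in quarters.
Growing ordinary annuity: PV = PMT₁ × [1 − ((1+g)/(1+r))^n] / (r − g) = 14,575 × [1 − ((1+0.006)/(1+r))^52] / (r − 0.006) = A$542,955.06.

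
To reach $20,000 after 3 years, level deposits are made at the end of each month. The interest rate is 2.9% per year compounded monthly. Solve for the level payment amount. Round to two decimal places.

$532.41

Level ordinary annuity; solve FV = PMT × [((1+r)^n − 1)/r] for PMT.
Periodic rate r = 0.029/12 per month; n is counted in months.
With n = 36: PMT = 20,000 / ([((1+r)^n − 1)/r]) = $532.41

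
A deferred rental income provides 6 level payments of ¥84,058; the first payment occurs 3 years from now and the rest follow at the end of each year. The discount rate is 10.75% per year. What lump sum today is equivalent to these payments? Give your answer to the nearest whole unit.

Ordinary annuity of 6 payments, first payment at period 3.
Periodic rate r = 0.1075 per year.
The ordinary-annuity PV formula values the stream one period before the first payment (period 2); discount that back 2 periods:
PV₀ = 84,058 × [1 − (1+r)^−6] / r × (1+r)^−2 = ¥292,026

¥292,026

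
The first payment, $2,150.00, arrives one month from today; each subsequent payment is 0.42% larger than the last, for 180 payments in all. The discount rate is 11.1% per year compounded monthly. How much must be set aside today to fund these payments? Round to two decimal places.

Periodic rate r = 0.111/12 per month; n is counted in months.
Growing ordinary annuity: PV = PMT₁ × [1 − ((1+g)/(1+r))^n] / (r − g) = 2,150 × [1 − ((1+0.0042)/(1+r))^180] / (r − 0.0042) = $253,154.93.

$253,154.93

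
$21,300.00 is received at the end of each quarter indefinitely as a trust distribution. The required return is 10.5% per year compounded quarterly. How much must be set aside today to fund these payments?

$811,428.57

Periodic rate r = 0.105/4 per quarter.
Level perpetuity: PV = PMT / r = 21,300 / (0.105/4) = $811,428.57.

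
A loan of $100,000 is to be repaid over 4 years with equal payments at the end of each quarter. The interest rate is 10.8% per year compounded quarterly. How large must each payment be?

$7,779.62

Level ordinary annuity; solve PV = PMT × [(1 − (1+r)^−n)/r] for PMT.
Periodic rate r = 0.108/4 per quarter; n is counted in quarters.
With n = 16: PMT = 100,000 / ([(1 − (1+r)^−n)/r]) = $7,779.62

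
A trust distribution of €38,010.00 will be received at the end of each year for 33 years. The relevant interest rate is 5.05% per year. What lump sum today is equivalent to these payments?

€604,579.56

This is an ordinary annuity: 33 payments of €38,010.00 at the end of each year.
Periodic rate r = 0.0505 per year.
PV = PMT × [(1 − (1+r)^−n)/r] = 38,010 × [1 − (1+r)^−33] / r = €604,579.56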